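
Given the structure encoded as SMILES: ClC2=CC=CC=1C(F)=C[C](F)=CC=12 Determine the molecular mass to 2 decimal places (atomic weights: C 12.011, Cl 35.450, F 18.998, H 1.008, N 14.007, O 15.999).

198.60 g/mol

First, the molecular formula is C10H5ClF2 (counting implicit H from valence).
  C: 10 × 12.011 = 120.110
  Cl: 1 × 35.450 = 35.450
  F: 2 × 18.998 = 37.996
  H: 5 × 1.008 = 5.040
Sum: 10×12.011 + 1×35.450 + 2×18.998 + 5×1.008 = 198.596 → 198.60 g/mol.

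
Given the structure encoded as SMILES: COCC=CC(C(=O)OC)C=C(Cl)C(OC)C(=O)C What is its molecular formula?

Walk through each heavy atom and fill implicit hydrogens from standard valence (C 4, N 3, O 2, S 2, halogen 1):
  atom 1: C, bond orders sum to 1 (valence 4) → 3 H
  atom 2: O, bond orders sum to 2 (valence 2) → 0 H
  atom 3: C, bond orders sum to 2 (valence 4) → 2 H
  atom 4: C, bond orders sum to 3 (valence 4) → 1 H
  atom 5: C, bond orders sum to 3 (valence 4) → 1 H
  atom 6: C, bond orders sum to 3 (valence 4) → 1 H
  atom 7: C, bond orders sum to 4 (valence 4) → 0 H
  atom 8: O, bond orders sum to 2 (valence 2) → 0 H
  atom 9: O, bond orders sum to 2 (valence 2) → 0 H
  atom 10: C, bond orders sum to 1 (valence 4) → 3 H
  atom 11: C, bond orders sum to 3 (valence 4) → 1 H
  atom 12: C, bond orders sum to 4 (valence 4) → 0 H
  atom 13: Cl (halogen, monovalent) → 0 H
  atom 14: C, bond orders sum to 3 (valence 4) → 1 H
  atom 15: O, bond orders sum to 2 (valence 2) → 0 H
  atom 16: C, bond orders sum to 1 (valence 4) → 3 H
  atom 17: C, bond orders sum to 4 (valence 4) → 0 H
  atom 18: O, bond orders sum to 2 (valence 2) → 0 H
  atom 19: C, bond orders sum to 1 (valence 4) → 3 H
Totals → C:13, H:19, Cl:1, O:5.
In Hill order: C13H19ClO5.

C13H19ClO5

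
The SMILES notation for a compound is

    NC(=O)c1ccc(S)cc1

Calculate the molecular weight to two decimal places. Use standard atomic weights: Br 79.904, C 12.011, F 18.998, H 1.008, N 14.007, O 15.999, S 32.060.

153.20 g/mol

First, the molecular formula is C7H7NOS (counting implicit H from valence).
  C: 7 × 12.011 = 84.077
  H: 7 × 1.008 = 7.056
  N: 1 × 14.007 = 14.007
  O: 1 × 15.999 = 15.999
  S: 1 × 32.060 = 32.060
Sum: 7×12.011 + 7×1.008 + 1×14.007 + 1×15.999 + 1×32.060 = 153.199 → 153.20 g/mol.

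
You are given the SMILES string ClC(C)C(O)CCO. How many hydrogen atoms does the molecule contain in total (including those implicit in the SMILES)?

11

Walk through each heavy atom and fill implicit hydrogens from standard valence (C 4, N 3, O 2, S 2, halogen 1):
  atom 1: Cl (halogen, monovalent) → 0 H
  atom 2: C, bond orders sum to 3 (valence 4) → 1 H
  atom 3: C, bond orders sum to 1 (valence 4) → 3 H
  atom 4: C, bond orders sum to 3 (valence 4) → 1 H
  atom 5: O, bond orders sum to 1 (valence 2) → 1 H
  atom 6: C, bond orders sum to 2 (valence 4) → 2 H
  atom 7: C, bond orders sum to 2 (valence 4) → 2 H
  atom 8: O, bond orders sum to 1 (valence 2) → 1 H
Total hydrogens: 11.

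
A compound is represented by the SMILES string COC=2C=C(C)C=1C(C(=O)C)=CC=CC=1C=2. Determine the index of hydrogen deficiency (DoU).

8

Molecular formula: C14H14O2.
DoU = (2C + 2 + N − H − X) / 2, where X is the halogen count and O/S are ignored.
    = (2·14 + 2 + 0 − 14 − 0) / 2 = 16 / 2 = 8.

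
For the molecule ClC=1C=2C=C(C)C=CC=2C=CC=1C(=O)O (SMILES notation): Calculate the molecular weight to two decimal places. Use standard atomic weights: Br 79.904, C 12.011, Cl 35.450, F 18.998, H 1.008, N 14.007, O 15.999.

220.65 g/mol

First, the molecular formula is C12H9ClO2 (counting implicit H from valence).
  C: 12 × 12.011 = 144.132
  Cl: 1 × 35.450 = 35.450
  H: 9 × 1.008 = 9.072
  O: 2 × 15.999 = 31.998
Sum: 12×12.011 + 1×35.450 + 9×1.008 + 2×15.999 = 220.652 → 220.65 g/mol.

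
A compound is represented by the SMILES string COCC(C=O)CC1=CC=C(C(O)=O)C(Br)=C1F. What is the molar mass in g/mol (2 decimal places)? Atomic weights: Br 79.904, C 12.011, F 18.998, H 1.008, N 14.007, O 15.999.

319.13 g/mol

First, the molecular formula is C12H12BrFO4 (counting implicit H from valence).
  Br: 1 × 79.904 = 79.904
  C: 12 × 12.011 = 144.132
  F: 1 × 18.998 = 18.998
  H: 12 × 1.008 = 12.096
  O: 4 × 15.999 = 63.996
Sum: 1×79.904 + 12×12.011 + 1×18.998 + 12×1.008 + 4×15.999 = 319.126 → 319.13 g/mol.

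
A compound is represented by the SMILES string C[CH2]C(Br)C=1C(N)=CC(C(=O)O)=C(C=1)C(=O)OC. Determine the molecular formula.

C12H14BrNO4

Walk through each heavy atom and fill implicit hydrogens from standard valence (C 4, N 3, O 2, S 2, halogen 1):
  atom 1: C, bond orders sum to 1 (valence 4) → 3 H
  atom 2: C with explicit H count 2
  atom 3: C, bond orders sum to 3 (valence 4) → 1 H
  atom 4: Br (halogen, monovalent) → 0 H
  atom 5: C, bond orders sum to 4 (valence 4) → 0 H
  atom 6: C, bond orders sum to 4 (valence 4) → 0 H
  atom 7: N, bond orders sum to 1 (valence 3) → 2 H
  atom 8: C, bond orders sum to 3 (valence 4) → 1 H
  atom 9: C, bond orders sum to 4 (valence 4) → 0 H
  atom 10: C, bond orders sum to 4 (valence 4) → 0 H
  atom 11: O, bond orders sum to 2 (valence 2) → 0 H
  atom 12: O, bond orders sum to 1 (valence 2) → 1 H
  atom 13: C, bond orders sum to 4 (valence 4) → 0 H
  atom 14: C, bond orders sum to 3 (valence 4) → 1 H
  atom 15: C, bond orders sum to 4 (valence 4) → 0 H
  atom 16: O, bond orders sum to 2 (valence 2) → 0 H
  atom 17: O, bond orders sum to 2 (valence 2) → 0 H
  atom 18: C, bond orders sum to 1 (valence 4) → 3 H
Totals → C:12, H:14, Br:1, N:1, O:4.
In Hill order: C12H14BrNO4.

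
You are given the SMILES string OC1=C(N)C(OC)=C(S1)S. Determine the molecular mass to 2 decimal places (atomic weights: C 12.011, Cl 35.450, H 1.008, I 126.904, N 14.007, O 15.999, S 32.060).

First, the molecular formula is C5H7NO2S2 (counting implicit H from valence).
  C: 5 × 12.011 = 60.055
  H: 7 × 1.008 = 7.056
  N: 1 × 14.007 = 14.007
  O: 2 × 15.999 = 31.998
  S: 2 × 32.060 = 64.120
Sum: 5×12.011 + 7×1.008 + 1×14.007 + 2×15.999 + 2×32.060 = 177.236 → 177.24 g/mol.

177.24 g/mol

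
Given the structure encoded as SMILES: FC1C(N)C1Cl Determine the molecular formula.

C3H5ClFN

Walk through each heavy atom and fill implicit hydrogens from standard valence (C 4, N 3, O 2, S 2, halogen 1):
  atom 1: F (halogen, monovalent) → 0 H
  atom 2: C, bond orders sum to 3 (valence 4) → 1 H
  atom 3: C, bond orders sum to 3 (valence 4) → 1 H
  atom 4: N, bond orders sum to 1 (valence 3) → 2 H
  atom 5: C, bond orders sum to 3 (valence 4) → 1 H
  atom 6: Cl (halogen, monovalent) → 0 H
Totals → C:3, H:5, Cl:1, F:1, N:1.
In Hill order: C3H5ClFN.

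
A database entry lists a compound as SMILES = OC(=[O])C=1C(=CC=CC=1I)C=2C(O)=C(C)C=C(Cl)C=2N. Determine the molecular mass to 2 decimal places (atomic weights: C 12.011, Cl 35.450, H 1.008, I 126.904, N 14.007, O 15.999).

403.60 g/mol

First, the molecular formula is C14H11ClINO3 (counting implicit H from valence).
  C: 14 × 12.011 = 168.154
  Cl: 1 × 35.450 = 35.450
  H: 11 × 1.008 = 11.088
  I: 1 × 126.904 = 126.904
  N: 1 × 14.007 = 14.007
  O: 3 × 15.999 = 47.997
Sum: 14×12.011 + 1×35.450 + 11×1.008 + 1×126.904 + 1×14.007 + 3×15.999 = 403.600 → 403.60 g/mol.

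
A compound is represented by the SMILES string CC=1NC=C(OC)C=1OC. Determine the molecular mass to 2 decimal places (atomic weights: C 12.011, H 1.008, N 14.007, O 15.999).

First, the molecular formula is C7H11NO2 (counting implicit H from valence).
  C: 7 × 12.011 = 84.077
  H: 11 × 1.008 = 11.088
  N: 1 × 14.007 = 14.007
  O: 2 × 15.999 = 31.998
Sum: 7×12.011 + 11×1.008 + 1×14.007 + 2×15.999 = 141.170 → 141.17 g/mol.

141.17 g/mol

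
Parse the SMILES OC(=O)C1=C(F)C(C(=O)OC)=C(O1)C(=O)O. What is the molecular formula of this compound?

Walk through each heavy atom and fill implicit hydrogens from standard valence (C 4, N 3, O 2, S 2, halogen 1):
  atom 1: O, bond orders sum to 1 (valence 2) → 1 H
  atom 2: C, bond orders sum to 4 (valence 4) → 0 H
  atom 3: O, bond orders sum to 2 (valence 2) → 0 H
  atom 4: C, bond orders sum to 4 (valence 4) → 0 H
  atom 5: C, bond orders sum to 4 (valence 4) → 0 H
  atom 6: F (halogen, monovalent) → 0 H
  atom 7: C, bond orders sum to 4 (valence 4) → 0 H
  atom 8: C, bond orders sum to 4 (valence 4) → 0 H
  atom 9: O, bond orders sum to 2 (valence 2) → 0 H
  atom 10: O, bond orders sum to 2 (valence 2) → 0 H
  atom 11: C, bond orders sum to 1 (valence 4) → 3 H
  atom 12: C, bond orders sum to 4 (valence 4) → 0 H
  atom 13: O, bond orders sum to 2 (valence 2) → 0 H
  atom 14: C, bond orders sum to 4 (valence 4) → 0 H
  atom 15: O, bond orders sum to 2 (valence 2) → 0 H
  atom 16: O, bond orders sum to 1 (valence 2) → 1 H
Totals → C:8, H:5, F:1, O:7.
In Hill order: C8H5FO7.

C8H5FO7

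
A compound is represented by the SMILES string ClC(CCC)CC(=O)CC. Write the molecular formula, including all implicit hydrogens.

Walk through each heavy atom and fill implicit hydrogens from standard valence (C 4, N 3, O 2, S 2, halogen 1):
  atom 1: Cl (halogen, monovalent) → 0 H
  atom 2: C, bond orders sum to 3 (valence 4) → 1 H
  atom 3: C, bond orders sum to 2 (valence 4) → 2 H
  atom 4: C, bond orders sum to 2 (valence 4) → 2 H
  atom 5: C, bond orders sum to 1 (valence 4) → 3 H
  atom 6: C, bond orders sum to 2 (valence 4) → 2 H
  atom 7: C, bond orders sum to 4 (valence 4) → 0 H
  atom 8: O, bond orders sum to 2 (valence 2) → 0 H
  atom 9: C, bond orders sum to 2 (valence 4) → 2 H
  atom 10: C, bond orders sum to 1 (valence 4) → 3 H
Totals → C:8, H:15, Cl:1, O:1.
In Hill order: C8H15ClO.

C8H15ClO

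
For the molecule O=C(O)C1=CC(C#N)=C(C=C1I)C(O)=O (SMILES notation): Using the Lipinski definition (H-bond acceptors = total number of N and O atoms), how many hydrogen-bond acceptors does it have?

5

N atoms: 1; O atoms: 4.
Lipinski HBA = 1 + 4 = 5.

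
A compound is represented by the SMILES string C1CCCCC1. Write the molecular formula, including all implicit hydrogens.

Walk through each heavy atom and fill implicit hydrogens from standard valence (C 4, N 3, O 2, S 2, halogen 1):
  atom 1: C, bond orders sum to 2 (valence 4) → 2 H
  atom 2: C, bond orders sum to 2 (valence 4) → 2 H
  atom 3: C, bond orders sum to 2 (valence 4) → 2 H
  atom 4: C, bond orders sum to 2 (valence 4) → 2 H
  atom 5: C, bond orders sum to 2 (valence 4) → 2 H
  atom 6: C, bond orders sum to 2 (valence 4) → 2 H
Totals → C:6, H:12.
In Hill order: C6H12.

C6H12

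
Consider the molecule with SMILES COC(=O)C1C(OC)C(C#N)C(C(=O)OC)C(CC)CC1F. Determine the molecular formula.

Walk through each heavy atom and fill implicit hydrogens from standard valence (C 4, N 3, O 2, S 2, halogen 1):
  atom 1: C, bond orders sum to 1 (valence 4) → 3 H
  atom 2: O, bond orders sum to 2 (valence 2) → 0 H
  atom 3: C, bond orders sum to 4 (valence 4) → 0 H
  atom 4: O, bond orders sum to 2 (valence 2) → 0 H
  atom 5: C, bond orders sum to 3 (valence 4) → 1 H
  atom 6: C, bond orders sum to 3 (valence 4) → 1 H
  atom 7: O, bond orders sum to 2 (valence 2) → 0 H
  atom 8: C, bond orders sum to 1 (valence 4) → 3 H
  atom 9: C, bond orders sum to 3 (valence 4) → 1 H
  atom 10: C, bond orders sum to 4 (valence 4) → 0 H
  atom 11: N, bond orders sum to 3 (valence 3) → 0 H
  atom 12: C, bond orders sum to 3 (valence 4) → 1 H
  atom 13: C, bond orders sum to 4 (valence 4) → 0 H
  atom 14: O, bond orders sum to 2 (valence 2) → 0 H
  atom 15: O, bond orders sum to 2 (valence 2) → 0 H
  atom 16: C, bond orders sum to 1 (valence 4) → 3 H
  atom 17: C, bond orders sum to 3 (valence 4) → 1 H
  atom 18: C, bond orders sum to 2 (valence 4) → 2 H
  atom 19: C, bond orders sum to 1 (valence 4) → 3 H
  atom 20: C, bond orders sum to 2 (valence 4) → 2 H
  atom 21: C, bond orders sum to 3 (valence 4) → 1 H
  atom 22: F (halogen, monovalent) → 0 H
Totals → C:15, H:22, F:1, N:1, O:5.

C15H22FNO5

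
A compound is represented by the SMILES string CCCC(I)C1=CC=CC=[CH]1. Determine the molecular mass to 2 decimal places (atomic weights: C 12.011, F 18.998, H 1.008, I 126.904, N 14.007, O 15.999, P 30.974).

260.12 g/mol

First, the molecular formula is C10H13I (counting implicit H from valence).
  C: 10 × 12.011 = 120.110
  H: 13 × 1.008 = 13.104
  I: 1 × 126.904 = 126.904
Sum: 10×12.011 + 13×1.008 + 1×126.904 = 260.118 → 260.12 g/mol.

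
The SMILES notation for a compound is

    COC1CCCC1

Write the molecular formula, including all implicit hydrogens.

Walk through each heavy atom and fill implicit hydrogens from standard valence (C 4, N 3, O 2, S 2, halogen 1):
  atom 1: C, bond orders sum to 1 (valence 4) → 3 H
  atom 2: O, bond orders sum to 2 (valence 2) → 0 H
  atom 3: C, bond orders sum to 3 (valence 4) → 1 H
  atom 4: C, bond orders sum to 2 (valence 4) → 2 H
  atom 5: C, bond orders sum to 2 (valence 4) → 2 H
  atom 6: C, bond orders sum to 2 (valence 4) → 2 H
  atom 7: C, bond orders sum to 2 (valence 4) → 2 H
Totals → C:6, H:12, O:1.
In Hill order: C6H12O.

C6H12O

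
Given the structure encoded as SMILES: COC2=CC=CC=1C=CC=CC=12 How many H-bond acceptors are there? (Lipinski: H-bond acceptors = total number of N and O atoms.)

1

N atoms: 0; O atoms: 1.
Lipinski HBA = 0 + 1 = 1.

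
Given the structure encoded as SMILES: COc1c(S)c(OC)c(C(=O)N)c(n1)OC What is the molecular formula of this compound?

Walk through each heavy atom and fill implicit hydrogens from standard valence (C 4, N 3, O 2, S 2, halogen 1); for lowercase aromatic atoms, an aromatic c carries 1 H when it has two neighbours and 0 H with three, and aromatic n carries 0 H:
  atom 1: C, bond orders sum to 1 (valence 4) → 3 H
  atom 2: O, bond orders sum to 2 (valence 2) → 0 H
  atom 3: aromatic c, 3 neighbours → 0 H
  atom 4: aromatic c, 3 neighbours → 0 H
  atom 5: S, bond orders sum to 1 (valence 2) → 1 H
  atom 6: aromatic c, 3 neighbours → 0 H
  atom 7: O, bond orders sum to 2 (valence 2) → 0 H
  atom 8: C, bond orders sum to 1 (valence 4) → 3 H
  atom 9: aromatic c, 3 neighbours → 0 H
  atom 10: C, bond orders sum to 4 (valence 4) → 0 H
  atom 11: O, bond orders sum to 2 (valence 2) → 0 H
  atom 12: N, bond orders sum to 1 (valence 3) → 2 H
  atom 13: aromatic c, 3 neighbours → 0 H
  atom 14: aromatic n, 2 neighbours → 0 H
  atom 15: O, bond orders sum to 2 (valence 2) → 0 H
  atom 16: C, bond orders sum to 1 (valence 4) → 3 H
Totals → C:9, H:12, N:2, O:4, S:1.

C9H12N2O4S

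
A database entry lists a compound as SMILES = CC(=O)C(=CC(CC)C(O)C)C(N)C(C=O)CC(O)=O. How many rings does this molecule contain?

In SMILES, each pair of matching ring-closure digits denotes one ring-closing bond; the number of such bonds equals the number of independent rings.
Ring-closure bonds here: 0.

0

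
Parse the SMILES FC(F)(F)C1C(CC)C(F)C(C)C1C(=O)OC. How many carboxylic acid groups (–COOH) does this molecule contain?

0

Scan the SMILES for the carboxylic acid motif — none present.
Groups that are present: 1 ester.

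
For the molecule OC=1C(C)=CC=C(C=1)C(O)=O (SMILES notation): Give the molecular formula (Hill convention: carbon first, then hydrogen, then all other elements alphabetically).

Walk through each heavy atom and fill implicit hydrogens from standard valence (C 4, N 3, O 2, S 2, halogen 1):
  atom 1: O, bond orders sum to 1 (valence 2) → 1 H
  atom 2: C, bond orders sum to 4 (valence 4) → 0 H
  atom 3: C, bond orders sum to 4 (valence 4) → 0 H
  atom 4: C, bond orders sum to 1 (valence 4) → 3 H
  atom 5: C, bond orders sum to 3 (valence 4) → 1 H
  atom 6: C, bond orders sum to 3 (valence 4) → 1 H
  atom 7: C, bond orders sum to 4 (valence 4) → 0 H
  atom 8: C, bond orders sum to 3 (valence 4) → 1 H
  atom 9: C, bond orders sum to 4 (valence 4) → 0 H
  atom 10: O, bond orders sum to 1 (valence 2) → 1 H
  atom 11: O, bond orders sum to 2 (valence 2) → 0 H
Totals → C:8, H:8, O:3.
In Hill order: C8H8O3.

C8H8O3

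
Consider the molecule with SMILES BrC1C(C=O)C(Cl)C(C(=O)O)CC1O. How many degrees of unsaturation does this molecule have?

Molecular formula: C8H10BrClO4.
DoU = (2C + 2 + N − H − X) / 2, where X is the halogen count and O/S are ignored.
    = (2·8 + 2 + 0 − 10 − 2) / 2 = 6 / 2 = 3.

3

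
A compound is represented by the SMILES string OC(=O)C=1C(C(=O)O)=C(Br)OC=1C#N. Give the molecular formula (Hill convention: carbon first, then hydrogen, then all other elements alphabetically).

Walk through each heavy atom and fill implicit hydrogens from standard valence (C 4, N 3, O 2, S 2, halogen 1):
  atom 1: O, bond orders sum to 1 (valence 2) → 1 H
  atom 2: C, bond orders sum to 4 (valence 4) → 0 H
  atom 3: O, bond orders sum to 2 (valence 2) → 0 H
  atom 4: C, bond orders sum to 4 (valence 4) → 0 H
  atom 5: C, bond orders sum to 4 (valence 4) → 0 H
  atom 6: C, bond orders sum to 4 (valence 4) → 0 H
  atom 7: O, bond orders sum to 2 (valence 2) → 0 H
  atom 8: O, bond orders sum to 1 (valence 2) → 1 H
  atom 9: C, bond orders sum to 4 (valence 4) → 0 H
  atom 10: Br (halogen, monovalent) → 0 H
  atom 11: O, bond orders sum to 2 (valence 2) → 0 H
  atom 12: C, bond orders sum to 4 (valence 4) → 0 H
  atom 13: C, bond orders sum to 4 (valence 4) → 0 H
  atom 14: N, bond orders sum to 3 (valence 3) → 0 H
Totals → C:7, H:2, Br:1, N:1, O:5.

C7H2BrNO5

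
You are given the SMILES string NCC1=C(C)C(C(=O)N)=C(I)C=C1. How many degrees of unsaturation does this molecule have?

5

Molecular formula: C9H11IN2O.
DoU = (2C + 2 + N − H − X) / 2, where X is the halogen count and O/S are ignored.
    = (2·9 + 2 + 2 − 11 − 1) / 2 = 10 / 2 = 5.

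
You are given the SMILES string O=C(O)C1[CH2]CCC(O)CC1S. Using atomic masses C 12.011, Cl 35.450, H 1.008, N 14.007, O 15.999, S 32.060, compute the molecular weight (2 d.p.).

First, the molecular formula is C8H14O3S (counting implicit H from valence).
  C: 8 × 12.011 = 96.088
  H: 14 × 1.008 = 14.112
  O: 3 × 15.999 = 47.997
  S: 1 × 32.060 = 32.060
Sum: 8×12.011 + 14×1.008 + 3×15.999 + 1×32.060 = 190.257 → 190.26 g/mol.

190.26 g/mol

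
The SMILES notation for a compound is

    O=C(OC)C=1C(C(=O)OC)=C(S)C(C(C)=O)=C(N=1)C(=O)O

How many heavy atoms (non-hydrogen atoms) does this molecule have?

Every atom symbol written in the SMILES (organic subset) is one heavy atom; implicit H are not written.
Heavy atoms by element → C:12, N:1, O:7, S:1.
Total: 21.

21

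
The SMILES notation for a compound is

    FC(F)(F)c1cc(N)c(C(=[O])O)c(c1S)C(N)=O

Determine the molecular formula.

Walk through each heavy atom and fill implicit hydrogens from standard valence (C 4, N 3, O 2, S 2, halogen 1); for lowercase aromatic atoms, an aromatic c carries 1 H when it has two neighbours and 0 H with three, and aromatic n carries 0 H:
  atom 1: F (halogen, monovalent) → 0 H
  atom 2: C, bond orders sum to 4 (valence 4) → 0 H
  atom 3: F (halogen, monovalent) → 0 H
  atom 4: F (halogen, monovalent) → 0 H
  atom 5: aromatic c, 3 neighbours → 0 H
  atom 6: aromatic c, 2 neighbours → 1 H
  atom 7: aromatic c, 3 neighbours → 0 H
  atom 8: N, bond orders sum to 1 (valence 3) → 2 H
  atom 9: aromatic c, 3 neighbours → 0 H
  atom 10: C, bond orders sum to 4 (valence 4) → 0 H
  atom 11: O with explicit H count 0
  atom 12: O, bond orders sum to 1 (valence 2) → 1 H
  atom 13: aromatic c, 3 neighbours → 0 H
  atom 14: aromatic c, 3 neighbours → 0 H
  atom 15: S, bond orders sum to 1 (valence 2) → 1 H
  atom 16: C, bond orders sum to 4 (valence 4) → 0 H
  atom 17: N, bond orders sum to 1 (valence 3) → 2 H
  atom 18: O, bond orders sum to 2 (valence 2) → 0 H
Totals → C:9, H:7, F:3, N:2, O:3, S:1.
In Hill order: C9H7F3N2O3S.

C9H7F3N2O3S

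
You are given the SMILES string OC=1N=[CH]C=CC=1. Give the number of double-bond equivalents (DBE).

4

Degree of unsaturation = (number of rings) + (number of π bonds).
Ring closures in the SMILES: 1.
π bonds: 3 double bonds (each 1 DoU) → 3 DoU from unsaturation.
Total DoU = 1 + 3 = 4.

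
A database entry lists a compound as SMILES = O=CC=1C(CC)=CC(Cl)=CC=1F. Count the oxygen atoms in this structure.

Scan the SMILES for O atoms (remember two-letter symbols like Cl and Br are single atoms).
Oxygen count: 1.

1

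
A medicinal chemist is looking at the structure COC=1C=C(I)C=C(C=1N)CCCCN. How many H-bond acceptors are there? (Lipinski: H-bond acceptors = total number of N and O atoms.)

N atoms: 2; O atoms: 1.
Lipinski HBA = 2 + 1 = 3.

3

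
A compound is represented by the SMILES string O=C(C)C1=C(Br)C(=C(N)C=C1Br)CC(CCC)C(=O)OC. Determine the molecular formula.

Walk through each heavy atom and fill implicit hydrogens from standard valence (C 4, N 3, O 2, S 2, halogen 1):
  atom 1: O, bond orders sum to 2 (valence 2) → 0 H
  atom 2: C, bond orders sum to 4 (valence 4) → 0 H
  atom 3: C, bond orders sum to 1 (valence 4) → 3 H
  atom 4: C, bond orders sum to 4 (valence 4) → 0 H
  atom 5: C, bond orders sum to 4 (valence 4) → 0 H
  atom 6: Br (halogen, monovalent) → 0 H
  atom 7: C, bond orders sum to 4 (valence 4) → 0 H
  atom 8: C, bond orders sum to 4 (valence 4) → 0 H
  atom 9: N, bond orders sum to 1 (valence 3) → 2 H
  atom 10: C, bond orders sum to 3 (valence 4) → 1 H
  atom 11: C, bond orders sum to 4 (valence 4) → 0 H
  atom 12: Br (halogen, monovalent) → 0 H
  atom 13: C, bond orders sum to 2 (valence 4) → 2 H
  atom 14: C, bond orders sum to 3 (valence 4) → 1 H
  atom 15: C, bond orders sum to 2 (valence 4) → 2 H
  atom 16: C, bond orders sum to 2 (valence 4) → 2 H
  atom 17: C, bond orders sum to 1 (valence 4) → 3 H
  atom 18: C, bond orders sum to 4 (valence 4) → 0 H
  atom 19: O, bond orders sum to 2 (valence 2) → 0 H
  atom 20: O, bond orders sum to 2 (valence 2) → 0 H
  atom 21: C, bond orders sum to 1 (valence 4) → 3 H
Totals → C:15, H:19, Br:2, N:1, O:3.
In Hill order: C15H19Br2NO3.

C15H19Br2NO3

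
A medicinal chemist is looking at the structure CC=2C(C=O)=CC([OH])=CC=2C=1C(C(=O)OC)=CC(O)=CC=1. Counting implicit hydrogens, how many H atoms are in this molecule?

14

Walk through each heavy atom and fill implicit hydrogens from standard valence (C 4, N 3, O 2, S 2, halogen 1):
  atom 1: C, bond orders sum to 1 (valence 4) → 3 H
  atom 2: C, bond orders sum to 4 (valence 4) → 0 H
  atom 3: C, bond orders sum to 4 (valence 4) → 0 H
  atom 4: C, bond orders sum to 3 (valence 4) → 1 H
  atom 5: O, bond orders sum to 2 (valence 2) → 0 H
  atom 6: C, bond orders sum to 3 (valence 4) → 1 H
  atom 7: C, bond orders sum to 4 (valence 4) → 0 H
  atom 8: O with explicit H count 1
  atom 9: C, bond orders sum to 3 (valence 4) → 1 H
  atom 10: C, bond orders sum to 4 (valence 4) → 0 H
  atom 11: C, bond orders sum to 4 (valence 4) → 0 H
  atom 12: C, bond orders sum to 4 (valence 4) → 0 H
  atom 13: C, bond orders sum to 4 (valence 4) → 0 H
  atom 14: O, bond orders sum to 2 (valence 2) → 0 H
  atom 15: O, bond orders sum to 2 (valence 2) → 0 H
  atom 16: C, bond orders sum to 1 (valence 4) → 3 H
  atom 17: C, bond orders sum to 3 (valence 4) → 1 H
  atom 18: C, bond orders sum to 4 (valence 4) → 0 H
  atom 19: O, bond orders sum to 1 (valence 2) → 1 H
  atom 20: C, bond orders sum to 3 (valence 4) → 1 H
  atom 21: C, bond orders sum to 3 (valence 4) → 1 H
Total hydrogens: 14.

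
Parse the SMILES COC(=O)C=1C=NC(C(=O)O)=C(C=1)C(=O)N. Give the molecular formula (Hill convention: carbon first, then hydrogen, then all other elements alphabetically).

Walk through each heavy atom and fill implicit hydrogens from standard valence (C 4, N 3, O 2, S 2, halogen 1):
  atom 1: C, bond orders sum to 1 (valence 4) → 3 H
  atom 2: O, bond orders sum to 2 (valence 2) → 0 H
  atom 3: C, bond orders sum to 4 (valence 4) → 0 H
  atom 4: O, bond orders sum to 2 (valence 2) → 0 H
  atom 5: C, bond orders sum to 4 (valence 4) → 0 H
  atom 6: C, bond orders sum to 3 (valence 4) → 1 H
  atom 7: N, bond orders sum to 3 (valence 3) → 0 H
  atom 8: C, bond orders sum to 4 (valence 4) → 0 H
  atom 9: C, bond orders sum to 4 (valence 4) → 0 H
  atom 10: O, bond orders sum to 2 (valence 2) → 0 H
  atom 11: O, bond orders sum to 1 (valence 2) → 1 H
  atom 12: C, bond orders sum to 4 (valence 4) → 0 H
  atom 13: C, bond orders sum to 3 (valence 4) → 1 H
  atom 14: C, bond orders sum to 4 (valence 4) → 0 H
  atom 15: O, bond orders sum to 2 (valence 2) → 0 H
  atom 16: N, bond orders sum to 1 (valence 3) → 2 H
Totals → C:9, H:8, N:2, O:5.
In Hill order: C9H8N2O5.

C9H8N2O5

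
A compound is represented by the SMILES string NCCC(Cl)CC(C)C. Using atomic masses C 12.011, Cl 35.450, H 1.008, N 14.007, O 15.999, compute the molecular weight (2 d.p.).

149.66 g/mol

First, the molecular formula is C7H16ClN (counting implicit H from valence).
  C: 7 × 12.011 = 84.077
  Cl: 1 × 35.450 = 35.450
  H: 16 × 1.008 = 16.128
  N: 1 × 14.007 = 14.007
Sum: 7×12.011 + 1×35.450 + 16×1.008 + 1×14.007 = 149.662 → 149.66 g/mol.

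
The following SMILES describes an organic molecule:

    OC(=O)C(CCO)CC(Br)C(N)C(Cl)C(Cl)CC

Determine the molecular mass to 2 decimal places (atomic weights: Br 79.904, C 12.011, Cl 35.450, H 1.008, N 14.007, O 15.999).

First, the molecular formula is C11H20BrCl2NO3 (counting implicit H from valence).
  Br: 1 × 79.904 = 79.904
  C: 11 × 12.011 = 132.121
  Cl: 2 × 35.450 = 70.900
  H: 20 × 1.008 = 20.160
  N: 1 × 14.007 = 14.007
  O: 3 × 15.999 = 47.997
Sum: 1×79.904 + 11×12.011 + 2×35.450 + 20×1.008 + 1×14.007 + 3×15.999 = 365.089 → 365.09 g/mol.

365.09 g/mol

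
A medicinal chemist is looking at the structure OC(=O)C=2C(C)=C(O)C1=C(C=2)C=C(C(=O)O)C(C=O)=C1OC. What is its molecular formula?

Walk through each heavy atom and fill implicit hydrogens from standard valence (C 4, N 3, O 2, S 2, halogen 1):
  atom 1: O, bond orders sum to 1 (valence 2) → 1 H
  atom 2: C, bond orders sum to 4 (valence 4) → 0 H
  atom 3: O, bond orders sum to 2 (valence 2) → 0 H
  atom 4: C, bond orders sum to 4 (valence 4) → 0 H
  atom 5: C, bond orders sum to 4 (valence 4) → 0 H
  atom 6: C, bond orders sum to 1 (valence 4) → 3 H
  atom 7: C, bond orders sum to 4 (valence 4) → 0 H
  atom 8: O, bond orders sum to 1 (valence 2) → 1 H
  atom 9: C, bond orders sum to 4 (valence 4) → 0 H
  atom 10: C, bond orders sum to 4 (valence 4) → 0 H
  atom 11: C, bond orders sum to 3 (valence 4) → 1 H
  atom 12: C, bond orders sum to 3 (valence 4) → 1 H
  atom 13: C, bond orders sum to 4 (valence 4) → 0 H
  atom 14: C, bond orders sum to 4 (valence 4) → 0 H
  atom 15: O, bond orders sum to 2 (valence 2) → 0 H
  atom 16: O, bond orders sum to 1 (valence 2) → 1 H
  atom 17: C, bond orders sum to 4 (valence 4) → 0 H
  atom 18: C, bond orders sum to 3 (valence 4) → 1 H
  atom 19: O, bond orders sum to 2 (valence 2) → 0 H
  atom 20: C, bond orders sum to 4 (valence 4) → 0 H
  atom 21: O, bond orders sum to 2 (valence 2) → 0 H
  atom 22: C, bond orders sum to 1 (valence 4) → 3 H
Totals → C:15, H:12, O:7.

C15H12O7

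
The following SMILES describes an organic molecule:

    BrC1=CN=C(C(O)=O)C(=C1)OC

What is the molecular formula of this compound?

Walk through each heavy atom and fill implicit hydrogens from standard valence (C 4, N 3, O 2, S 2, halogen 1):
  atom 1: Br (halogen, monovalent) → 0 H
  atom 2: C, bond orders sum to 4 (valence 4) → 0 H
  atom 3: C, bond orders sum to 3 (valence 4) → 1 H
  atom 4: N, bond orders sum to 3 (valence 3) → 0 H
  atom 5: C, bond orders sum to 4 (valence 4) → 0 H
  atom 6: C, bond orders sum to 4 (valence 4) → 0 H
  atom 7: O, bond orders sum to 1 (valence 2) → 1 H
  atom 8: O, bond orders sum to 2 (valence 2) → 0 H
  atom 9: C, bond orders sum to 4 (valence 4) → 0 H
  atom 10: C, bond orders sum to 3 (valence 4) → 1 H
  atom 11: O, bond orders sum to 2 (valence 2) → 0 H
  atom 12: C, bond orders sum to 1 (valence 4) → 3 H
Totals → C:7, H:6, Br:1, N:1, O:3.

C7H6BrNO3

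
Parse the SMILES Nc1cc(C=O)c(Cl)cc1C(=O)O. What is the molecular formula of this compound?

Walk through each heavy atom and fill implicit hydrogens from standard valence (C 4, N 3, O 2, S 2, halogen 1); for lowercase aromatic atoms, an aromatic c carries 1 H when it has two neighbours and 0 H with three, and aromatic n carries 0 H:
  atom 1: N, bond orders sum to 1 (valence 3) → 2 H
  atom 2: aromatic c, 3 neighbours → 0 H
  atom 3: aromatic c, 2 neighbours → 1 H
  atom 4: aromatic c, 3 neighbours → 0 H
  atom 5: C, bond orders sum to 3 (valence 4) → 1 H
  atom 6: O, bond orders sum to 2 (valence 2) → 0 H
  atom 7: aromatic c, 3 neighbours → 0 H
  atom 8: Cl (halogen, monovalent) → 0 H
  atom 9: aromatic c, 2 neighbours → 1 H
  atom 10: aromatic c, 3 neighbours → 0 H
  atom 11: C, bond orders sum to 4 (valence 4) → 0 H
  atom 12: O, bond orders sum to 2 (valence 2) → 0 H
  atom 13: O, bond orders sum to 1 (valence 2) → 1 H
Totals → C:8, H:6, Cl:1, N:1, O:3.
In Hill order: C8H6ClNO3.

C8H6ClNO3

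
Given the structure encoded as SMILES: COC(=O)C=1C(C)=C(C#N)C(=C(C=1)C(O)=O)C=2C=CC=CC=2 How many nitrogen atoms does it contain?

1

Scan the SMILES for N atoms (remember two-letter symbols like Cl and Br are single atoms).
Nitrogen count: 1.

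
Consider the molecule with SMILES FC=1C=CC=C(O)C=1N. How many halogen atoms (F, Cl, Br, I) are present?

1

Halogen atoms appear at heavy-atom position 1 (1×F).
Other groups present: 1 hydroxyl, 1 primary amine.
Halogen count: 1.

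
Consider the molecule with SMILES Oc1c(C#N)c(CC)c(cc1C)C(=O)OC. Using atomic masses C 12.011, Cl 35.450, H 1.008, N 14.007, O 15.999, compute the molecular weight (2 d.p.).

First, the molecular formula is C12H13NO3 (counting implicit H from valence).
  C: 12 × 12.011 = 144.132
  H: 13 × 1.008 = 13.104
  N: 1 × 14.007 = 14.007
  O: 3 × 15.999 = 47.997
Sum: 12×12.011 + 13×1.008 + 1×14.007 + 3×15.999 = 219.240 → 219.24 g/mol.

219.24 g/mol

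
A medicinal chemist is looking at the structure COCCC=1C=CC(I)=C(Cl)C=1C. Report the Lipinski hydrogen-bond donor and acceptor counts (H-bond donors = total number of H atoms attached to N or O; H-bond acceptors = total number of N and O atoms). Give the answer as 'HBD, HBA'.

0, 1

Donors: find every N or O and count the H atoms it carries.
  atom 2 (O): bond orders sum to 2 → 0 H
Lipinski HBD = 0.
Acceptors: N atoms = 0, O atoms = 1 → HBA = 1.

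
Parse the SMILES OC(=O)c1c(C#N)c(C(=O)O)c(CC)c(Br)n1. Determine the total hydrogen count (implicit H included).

Walk through each heavy atom and fill implicit hydrogens from standard valence (C 4, N 3, O 2, S 2, halogen 1); for lowercase aromatic atoms, an aromatic c carries 1 H when it has two neighbours and 0 H with three, and aromatic n carries 0 H:
  atom 1: O, bond orders sum to 1 (valence 2) → 1 H
  atom 2: C, bond orders sum to 4 (valence 4) → 0 H
  atom 3: O, bond orders sum to 2 (valence 2) → 0 H
  atom 4: aromatic c, 3 neighbours → 0 H
  atom 5: aromatic c, 3 neighbours → 0 H
  atom 6: C, bond orders sum to 4 (valence 4) → 0 H
  atom 7: N, bond orders sum to 3 (valence 3) → 0 H
  atom 8: aromatic c, 3 neighbours → 0 H
  atom 9: C, bond orders sum to 4 (valence 4) → 0 H
  atom 10: O, bond orders sum to 2 (valence 2) → 0 H
  atom 11: O, bond orders sum to 1 (valence 2) → 1 H
  atom 12: aromatic c, 3 neighbours → 0 H
  atom 13: C, bond orders sum to 2 (valence 4) → 2 H
  atom 14: C, bond orders sum to 1 (valence 4) → 3 H
  atom 15: aromatic c, 3 neighbours → 0 H
  atom 16: Br (halogen, monovalent) → 0 H
  atom 17: aromatic n, 2 neighbours → 0 H
Total hydrogens: 7.

7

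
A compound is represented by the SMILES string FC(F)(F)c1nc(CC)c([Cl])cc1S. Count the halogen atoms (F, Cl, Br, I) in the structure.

4

Halogen atoms appear at heavy-atom positions 1, 3, 4, 11 (1×Cl, 3×F).
Other groups present: 1 thiol.
Halogen count: 4.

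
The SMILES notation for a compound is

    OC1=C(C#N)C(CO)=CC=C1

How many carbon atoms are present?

Count every carbon token in the SMILES (each C, including those in ring-closure positions and inside branches).
Carbon count: 8.

8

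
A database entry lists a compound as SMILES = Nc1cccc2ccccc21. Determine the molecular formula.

C10H9N

Walk through each heavy atom and fill implicit hydrogens from standard valence (C 4, N 3, O 2, S 2, halogen 1); for lowercase aromatic atoms, an aromatic c carries 1 H when it has two neighbours and 0 H with three, and aromatic n carries 0 H:
  atom 1: N, bond orders sum to 1 (valence 3) → 2 H
  atom 2: aromatic c, 3 neighbours → 0 H
  atom 3: aromatic c, 2 neighbours → 1 H
  atom 4: aromatic c, 2 neighbours → 1 H
  atom 5: aromatic c, 2 neighbours → 1 H
  atom 6: aromatic c, 3 neighbours → 0 H
  atom 7: aromatic c, 2 neighbours → 1 H
  atom 8: aromatic c, 2 neighbours → 1 H
  atom 9: aromatic c, 2 neighbours → 1 H
  atom 10: aromatic c, 2 neighbours → 1 H
  atom 11: aromatic c, 3 neighbours → 0 H
Totals → C:10, H:9, N:1.
In Hill order: C10H9N.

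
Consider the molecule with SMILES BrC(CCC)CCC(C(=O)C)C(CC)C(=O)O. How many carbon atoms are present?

13

Count every carbon token in the SMILES (each C, including those in ring-closure positions and inside branches).
Carbon count: 13.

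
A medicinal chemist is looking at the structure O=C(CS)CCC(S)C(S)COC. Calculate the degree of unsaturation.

Degree of unsaturation = (number of rings) + (number of π bonds).
Ring closures in the SMILES: 0.
π bonds: 1 double bond (each 1 DoU) → 1 DoU from unsaturation.
Total DoU = 0 + 1 = 1.

1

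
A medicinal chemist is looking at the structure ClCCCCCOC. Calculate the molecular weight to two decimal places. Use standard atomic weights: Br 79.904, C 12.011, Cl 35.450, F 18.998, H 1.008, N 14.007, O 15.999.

First, the molecular formula is C6H13ClO (counting implicit H from valence).
  C: 6 × 12.011 = 72.066
  Cl: 1 × 35.450 = 35.450
  H: 13 × 1.008 = 13.104
  O: 1 × 15.999 = 15.999
Sum: 6×12.011 + 1×35.450 + 13×1.008 + 1×15.999 = 136.619 → 136.62 g/mol.

136.62 g/mol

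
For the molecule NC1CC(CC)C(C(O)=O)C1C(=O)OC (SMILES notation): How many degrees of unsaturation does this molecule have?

Degree of unsaturation = (number of rings) + (number of π bonds).
Ring closures in the SMILES: 1.
π bonds: 2 double bonds (each 1 DoU) → 2 DoU from unsaturation.
Total DoU = 1 + 2 = 3.

3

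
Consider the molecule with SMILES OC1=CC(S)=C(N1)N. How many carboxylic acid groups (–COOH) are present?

0

Scan the SMILES for the carboxylic acid motif — none present.
Groups that are present: 1 hydroxyl, 1 primary amine, 1 thiol.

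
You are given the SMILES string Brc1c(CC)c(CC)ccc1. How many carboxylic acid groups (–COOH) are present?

Scan the SMILES for the carboxylic acid motif — none present.

0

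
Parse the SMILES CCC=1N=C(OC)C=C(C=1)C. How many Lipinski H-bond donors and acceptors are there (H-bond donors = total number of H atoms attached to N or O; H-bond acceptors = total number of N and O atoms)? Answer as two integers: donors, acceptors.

0, 2

Donors: find every N or O and count the H atoms it carries.
  atom 4 (N): bond orders sum to 3 → 0 H
  atom 6 (O): bond orders sum to 2 → 0 H
Lipinski HBD = 0.
Acceptors: N atoms = 1, O atoms = 1 → HBA = 2.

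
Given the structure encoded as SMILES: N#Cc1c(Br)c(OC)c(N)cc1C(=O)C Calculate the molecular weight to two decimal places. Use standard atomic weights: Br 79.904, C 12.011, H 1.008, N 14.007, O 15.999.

269.10 g/mol

First, the molecular formula is C10H9BrN2O2 (counting implicit H from valence).
  Br: 1 × 79.904 = 79.904
  C: 10 × 12.011 = 120.110
  H: 9 × 1.008 = 9.072
  N: 2 × 14.007 = 28.014
  O: 2 × 15.999 = 31.998
Sum: 1×79.904 + 10×12.011 + 9×1.008 + 2×14.007 + 2×15.999 = 269.098 → 269.10 g/mol.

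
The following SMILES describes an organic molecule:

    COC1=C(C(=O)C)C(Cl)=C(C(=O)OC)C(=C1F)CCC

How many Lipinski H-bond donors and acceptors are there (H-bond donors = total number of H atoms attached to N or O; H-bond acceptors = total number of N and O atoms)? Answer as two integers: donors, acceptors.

Donors: find every N or O and count the H atoms it carries.
  atom 2 (O): bond orders sum to 2 → 0 H
  atom 6 (O): bond orders sum to 2 → 0 H
  atom 12 (O): bond orders sum to 2 → 0 H
  atom 13 (O): bond orders sum to 2 → 0 H
Lipinski HBD = 0.
Acceptors: N atoms = 0, O atoms = 4 → HBA = 4.

0, 4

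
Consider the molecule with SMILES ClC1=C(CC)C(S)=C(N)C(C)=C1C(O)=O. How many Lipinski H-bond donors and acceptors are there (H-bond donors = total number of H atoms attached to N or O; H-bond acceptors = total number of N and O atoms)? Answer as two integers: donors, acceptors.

Donors: find every N or O and count the H atoms it carries.
  atom 9 (N): bond orders sum to 1 → 2 H
  atom 14 (O): bond orders sum to 1 → 1 H
  atom 15 (O): bond orders sum to 2 → 0 H
Lipinski HBD = 3.
Acceptors: N atoms = 1, O atoms = 2 → HBA = 3.

3, 3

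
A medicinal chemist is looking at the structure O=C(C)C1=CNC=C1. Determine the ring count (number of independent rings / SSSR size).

In SMILES, each pair of matching ring-closure digits denotes one ring-closing bond; the number of such bonds equals the number of independent rings.
Ring-closure bonds here: 1.

1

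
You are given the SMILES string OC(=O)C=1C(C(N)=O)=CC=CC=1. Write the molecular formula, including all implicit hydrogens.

C8H7NO3

Walk through each heavy atom and fill implicit hydrogens from standard valence (C 4, N 3, O 2, S 2, halogen 1):
  atom 1: O, bond orders sum to 1 (valence 2) → 1 H
  atom 2: C, bond orders sum to 4 (valence 4) → 0 H
  atom 3: O, bond orders sum to 2 (valence 2) → 0 H
  atom 4: C, bond orders sum to 4 (valence 4) → 0 H
  atom 5: C, bond orders sum to 4 (valence 4) → 0 H
  atom 6: C, bond orders sum to 4 (valence 4) → 0 H
  atom 7: N, bond orders sum to 1 (valence 3) → 2 H
  atom 8: O, bond orders sum to 2 (valence 2) → 0 H
  atom 9: C, bond orders sum to 3 (valence 4) → 1 H
  atom 10: C, bond orders sum to 3 (valence 4) → 1 H
  atom 11: C, bond orders sum to 3 (valence 4) → 1 H
  atom 12: C, bond orders sum to 3 (valence 4) → 1 H
Totals → C:8, H:7, N:1, O:3.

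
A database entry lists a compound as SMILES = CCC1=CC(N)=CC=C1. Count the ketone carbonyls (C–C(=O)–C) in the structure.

0

Scan the SMILES for the ketone motif — none present.
Groups that are present: 1 primary amine.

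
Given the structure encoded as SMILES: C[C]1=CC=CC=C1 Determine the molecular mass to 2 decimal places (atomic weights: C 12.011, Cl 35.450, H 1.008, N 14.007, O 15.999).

First, the molecular formula is C7H8 (counting implicit H from valence).
  C: 7 × 12.011 = 84.077
  H: 8 × 1.008 = 8.064
Sum: 7×12.011 + 8×1.008 = 92.141 → 92.14 g/mol.

92.14 g/mol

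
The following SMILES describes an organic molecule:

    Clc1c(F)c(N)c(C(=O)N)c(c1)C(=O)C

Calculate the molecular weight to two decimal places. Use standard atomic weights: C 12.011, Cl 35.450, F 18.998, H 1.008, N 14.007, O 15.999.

230.62 g/mol

First, the molecular formula is C9H8ClFN2O2 (counting implicit H from valence).
  C: 9 × 12.011 = 108.099
  Cl: 1 × 35.450 = 35.450
  F: 1 × 18.998 = 18.998
  H: 8 × 1.008 = 8.064
  N: 2 × 14.007 = 28.014
  O: 2 × 15.999 = 31.998
Sum: 9×12.011 + 1×35.450 + 1×18.998 + 8×1.008 + 2×14.007 + 2×15.999 = 230.623 → 230.62 g/mol.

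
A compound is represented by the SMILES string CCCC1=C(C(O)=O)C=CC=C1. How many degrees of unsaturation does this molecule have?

5

Degree of unsaturation = (number of rings) + (number of π bonds).
Ring closures in the SMILES: 1.
π bonds: 4 double bonds (each 1 DoU) → 4 DoU from unsaturation.
Total DoU = 1 + 4 = 5.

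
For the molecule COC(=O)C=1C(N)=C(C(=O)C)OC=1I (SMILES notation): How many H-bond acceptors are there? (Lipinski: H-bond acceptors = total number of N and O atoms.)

N atoms: 1; O atoms: 4.
Lipinski HBA = 1 + 4 = 5.

5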